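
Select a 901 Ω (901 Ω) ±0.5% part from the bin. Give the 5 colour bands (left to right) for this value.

901 Ω = 901 × 10^0.
9 → white
0 → black
1 → brown
Multiplier 10^0 → black.
±0.5% tolerance → green.

white, black, brown, black, green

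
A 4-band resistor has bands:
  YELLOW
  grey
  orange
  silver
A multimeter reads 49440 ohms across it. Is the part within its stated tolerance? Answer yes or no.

Yellow → 4 (first significant figure)
Grey → 8 (second significant figure)
Orange → ×10^3 multiplier
Silver → ±10% tolerance
48 × 1000 = 48000 Ω
Allowed range: 43200 Ω to 52800 Ω.
49440 ohms lies inside that range.

yes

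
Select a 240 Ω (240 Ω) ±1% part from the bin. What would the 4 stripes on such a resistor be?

red, yellow, brown, brown

240 Ω = 24 × 10^1.
2 → red
4 → yellow
Multiplier 10^1 → brown.
±1% tolerance → brown.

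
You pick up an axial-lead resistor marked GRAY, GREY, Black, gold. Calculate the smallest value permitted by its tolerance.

Grey → 8 (first significant figure)
Grey → 8 (second significant figure)
Black → ×1 multiplier
Gold → ±5% tolerance
88 × 1 = 88 Ω
Smallest = 88 × (1 − 5/100) = 83.6 Ω.

83.6 Ω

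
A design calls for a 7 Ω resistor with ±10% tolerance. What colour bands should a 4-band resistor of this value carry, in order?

7 Ω = 70 × 10^-1.
7 → violet
0 → black
Multiplier 10^-1 → gold.
±10% tolerance → silver.

violet, black, gold, silver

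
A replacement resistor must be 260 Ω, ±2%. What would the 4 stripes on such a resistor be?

260 Ω = 26 × 10^1.
2 → red
6 → blue
Multiplier 10^1 → brown.
±2% tolerance → red.

red, blue, brown, red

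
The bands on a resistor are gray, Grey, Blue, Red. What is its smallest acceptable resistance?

Grey → 8 (first significant figure)
Grey → 8 (second significant figure)
Blue → ×10^6 multiplier
Red → ±2% tolerance
88 × 1000000 = 88000000 Ω
Smallest = 88000000 × (1 − 2/100) = 86240000 Ω.

86240000 Ω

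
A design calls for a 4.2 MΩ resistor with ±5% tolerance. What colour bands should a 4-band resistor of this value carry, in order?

4200000 Ω = 42 × 10^5.
4 → yellow
2 → red
Multiplier 10^5 → green.
±5% tolerance → gold.

yellow, red, green, gold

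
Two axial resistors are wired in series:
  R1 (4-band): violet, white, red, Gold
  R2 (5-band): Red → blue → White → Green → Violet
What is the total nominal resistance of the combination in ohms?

26907900 Ω

R1: violet, white → 79; red ×10^2 → 7900 Ω.
R2: red, blue, white → 269; green ×10^5 → 26900000 Ω.
Series: 7900 + 26900000 = 26907900 Ω.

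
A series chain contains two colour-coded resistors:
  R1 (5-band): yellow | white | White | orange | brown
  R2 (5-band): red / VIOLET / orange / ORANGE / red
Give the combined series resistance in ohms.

772000 Ω

R1: yellow, white, white → 499; orange ×10^3 → 499000 Ω.
R2: red, violet, orange → 273; orange ×10^3 → 273000 Ω.
Series: 499000 + 273000 = 772000 Ω.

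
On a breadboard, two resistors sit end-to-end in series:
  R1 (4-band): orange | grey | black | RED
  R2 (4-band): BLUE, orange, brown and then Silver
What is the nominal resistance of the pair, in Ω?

R1: orange, grey → 38; black ×1 → 38 Ω.
R2: blue, orange → 63; brown ×10 → 630 Ω.
Series: 38 + 630 = 668 Ω.

668 Ω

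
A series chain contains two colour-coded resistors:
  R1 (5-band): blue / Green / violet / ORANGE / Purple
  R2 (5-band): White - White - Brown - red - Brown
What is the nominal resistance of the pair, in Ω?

R1: blue, green, violet → 657; orange ×10^3 → 657000 Ω.
R2: white, white, brown → 991; red ×10^2 → 99100 Ω.
Series: 657000 + 99100 = 756100 Ω.

756100 Ω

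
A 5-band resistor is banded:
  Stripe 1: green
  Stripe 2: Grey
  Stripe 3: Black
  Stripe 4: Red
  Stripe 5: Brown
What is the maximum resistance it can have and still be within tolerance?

Green → 5 (first significant figure)
Grey → 8 (second significant figure)
Black → 0 (third significant figure)
Red → ×10^2 multiplier
Brown → ±1% tolerance
580 × 100 = 58000 Ω
Maximum = 58000 × (1 + 1/100) = 58580 Ω.

58580 Ω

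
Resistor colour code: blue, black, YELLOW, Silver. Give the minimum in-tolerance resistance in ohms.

540000 Ω

Blue → 6 (first significant figure)
Black → 0 (second significant figure)
Yellow → ×10^4 multiplier
Silver → ±10% tolerance
60 × 10000 = 600000 Ω
Minimum = 600000 × (1 − 10/100) = 540000 Ω.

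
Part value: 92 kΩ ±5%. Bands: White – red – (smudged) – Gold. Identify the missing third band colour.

orange

92000 Ω = 92 × 10^3.
The third band is the multiplier, 10^3, which is orange.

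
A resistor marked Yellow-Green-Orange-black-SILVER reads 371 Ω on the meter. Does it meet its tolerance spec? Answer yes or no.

Yellow → 4 (first significant figure)
Green → 5 (second significant figure)
Orange → 3 (third significant figure)
Black → ×1 multiplier
Silver → ±10% tolerance
453 × 1 = 453 Ω
Allowed range: 407.7 Ω to 498.3 Ω.
371 Ω lies outside that range.

no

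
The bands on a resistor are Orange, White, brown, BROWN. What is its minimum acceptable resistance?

Orange → 3 (first significant figure)
White → 9 (second significant figure)
Brown → ×10 multiplier
Brown → ±1% tolerance
39 × 10 = 390 Ω
Minimum = 390 × (1 − 1/100) = 386.1 Ω.

386.1 Ω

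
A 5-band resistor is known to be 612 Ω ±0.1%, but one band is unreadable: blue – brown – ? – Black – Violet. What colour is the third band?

612 Ω = 612 × 10^0.
The third band gives digit 2 of the significand, and 2 is red.

red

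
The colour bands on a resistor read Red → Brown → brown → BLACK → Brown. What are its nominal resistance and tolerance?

Red → 2 (first significant figure)
Brown → 1 (second significant figure)
Brown → 1 (third significant figure)
Black → ×1 multiplier
Brown → ±1% tolerance
211 × 1 = 211 Ω

211 Ω ±1%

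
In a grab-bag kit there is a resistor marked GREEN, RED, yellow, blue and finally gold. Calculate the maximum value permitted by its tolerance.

550200000 Ω

Green → 5 (first significant figure)
Red → 2 (second significant figure)
Yellow → 4 (third significant figure)
Blue → ×10^6 multiplier
Gold → ±5% tolerance
524 × 1000000 = 524000000 Ω
Maximum = 524000000 × (1 + 5/100) = 550200000 Ω.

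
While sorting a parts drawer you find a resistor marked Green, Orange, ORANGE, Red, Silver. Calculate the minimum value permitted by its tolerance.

Green → 5 (first significant figure)
Orange → 3 (second significant figure)
Orange → 3 (third significant figure)
Red → ×10^2 multiplier
Silver → ±10% tolerance
533 × 100 = 53300 Ω
Minimum = 53300 × (1 − 10/100) = 47970 Ω.

47970 Ω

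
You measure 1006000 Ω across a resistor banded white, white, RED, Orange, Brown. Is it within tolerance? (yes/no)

no

White → 9 (first significant figure)
White → 9 (second significant figure)
Red → 2 (third significant figure)
Orange → ×10^3 multiplier
Brown → ±1% tolerance
992 × 1000 = 992000 Ω
Allowed range: 982080 Ω to 1001920 Ω.
1006000 Ω lies outside that range.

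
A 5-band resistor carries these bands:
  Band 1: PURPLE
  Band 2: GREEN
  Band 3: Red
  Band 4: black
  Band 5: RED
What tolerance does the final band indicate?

The last band, red, is the tolerance band.
Red corresponds to ±2%.

±2%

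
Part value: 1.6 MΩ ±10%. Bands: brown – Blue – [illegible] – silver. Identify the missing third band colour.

green

1600000 Ω = 16 × 10^5.
The third band is the multiplier, 10^5, which is green.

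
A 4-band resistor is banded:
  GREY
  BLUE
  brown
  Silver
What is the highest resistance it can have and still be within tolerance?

Grey → 8 (first significant figure)
Blue → 6 (second significant figure)
Brown → ×10 multiplier
Silver → ±10% tolerance
86 × 10 = 860 Ω
Highest = 860 × (1 + 10/100) = 946 Ω.

946 Ω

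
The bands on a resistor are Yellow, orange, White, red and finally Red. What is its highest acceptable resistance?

Yellow → 4 (first significant figure)
Orange → 3 (second significant figure)
White → 9 (third significant figure)
Red → ×10^2 multiplier
Red → ±2% tolerance
439 × 100 = 43900 Ω
Highest = 43900 × (1 + 2/100) = 44778 Ω.

44778 Ω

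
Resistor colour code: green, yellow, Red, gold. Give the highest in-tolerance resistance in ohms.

5670 Ω

Green → 5 (first significant figure)
Yellow → 4 (second significant figure)
Red → ×10^2 multiplier
Gold → ±5% tolerance
54 × 100 = 5400 Ω
Highest = 5400 × (1 + 5/100) = 5670 Ω.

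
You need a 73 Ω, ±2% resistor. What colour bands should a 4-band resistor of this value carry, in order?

73 Ω = 73 × 10^0.
7 → violet
3 → orange
Multiplier 10^0 → black.
±2% tolerance → red.

violet, orange, black, red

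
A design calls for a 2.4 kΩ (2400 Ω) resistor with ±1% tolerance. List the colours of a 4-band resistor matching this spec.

red, yellow, red, brown

2400 Ω = 24 × 10^2.
2 → red
4 → yellow
Multiplier 10^2 → red.
±1% tolerance → brown.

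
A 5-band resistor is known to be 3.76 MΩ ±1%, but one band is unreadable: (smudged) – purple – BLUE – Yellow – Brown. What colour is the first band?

orange

3760000 Ω = 376 × 10^4.
The first band gives digit 3 of the significand, and 3 is orange.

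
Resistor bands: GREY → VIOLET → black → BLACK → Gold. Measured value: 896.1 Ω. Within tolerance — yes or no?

Grey → 8 (first significant figure)
Violet → 7 (second significant figure)
Black → 0 (third significant figure)
Black → ×1 multiplier
Gold → ±5% tolerance
870 × 1 = 870 Ω
Allowed range: 826.5 Ω to 913.5 Ω.
896.1 Ω lies inside that range.

yes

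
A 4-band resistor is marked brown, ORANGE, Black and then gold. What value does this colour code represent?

Brown → 1 (first significant figure)
Orange → 3 (second significant figure)
Black → ×1 multiplier
13 × 1 = 13 Ω

13 Ω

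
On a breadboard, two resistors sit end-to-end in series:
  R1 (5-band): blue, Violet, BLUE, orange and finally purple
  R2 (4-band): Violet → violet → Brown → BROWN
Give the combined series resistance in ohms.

R1: blue, violet, blue → 676; orange ×10^3 → 676000 Ω.
R2: violet, violet → 77; brown ×10 → 770 Ω.
Series: 676000 + 770 = 676770 Ω.

676770 Ω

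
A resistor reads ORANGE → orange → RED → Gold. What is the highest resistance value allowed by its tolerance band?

Orange → 3 (first significant figure)
Orange → 3 (second significant figure)
Red → ×10^2 multiplier
Gold → ±5% tolerance
33 × 100 = 3300 Ω
Highest = 3300 × (1 + 5/100) = 3465 Ω.

3465 Ω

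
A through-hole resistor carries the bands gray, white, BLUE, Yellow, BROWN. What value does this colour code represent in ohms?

Grey → 8 (first significant figure)
White → 9 (second significant figure)
Blue → 6 (third significant figure)
Yellow → ×10^4 multiplier
896 × 10000 = 8960000 Ω

8960000 Ω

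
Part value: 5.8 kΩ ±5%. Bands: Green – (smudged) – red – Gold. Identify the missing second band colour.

5800 Ω = 58 × 10^2.
The second band gives digit 8 of the significand, and 8 is grey.

grey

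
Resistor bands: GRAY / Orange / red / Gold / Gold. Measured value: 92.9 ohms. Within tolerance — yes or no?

Grey → 8 (first significant figure)
Orange → 3 (second significant figure)
Red → 2 (third significant figure)
Gold → ×0.1 multiplier
Gold → ±5% tolerance
832 × 0.1 = 83.2 Ω
Allowed range: 79.04 Ω to 87.36 Ω.
92.9 ohms lies outside that range.

no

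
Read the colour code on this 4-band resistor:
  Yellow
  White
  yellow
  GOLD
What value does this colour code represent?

490000 Ω

Yellow → 4 (first significant figure)
White → 9 (second significant figure)
Yellow → ×10^4 multiplier
49 × 10000 = 490000 Ω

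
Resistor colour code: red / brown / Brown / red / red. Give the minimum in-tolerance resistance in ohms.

Red → 2 (first significant figure)
Brown → 1 (second significant figure)
Brown → 1 (third significant figure)
Red → ×10^2 multiplier
Red → ±2% tolerance
211 × 100 = 21100 Ω
Minimum = 21100 × (1 − 2/100) = 20678 Ω.

20678 Ω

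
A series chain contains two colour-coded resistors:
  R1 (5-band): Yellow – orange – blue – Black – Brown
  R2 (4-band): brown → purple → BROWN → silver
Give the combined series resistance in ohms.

606 Ω

R1: yellow, orange, blue → 436; black ×1 → 436 Ω.
R2: brown, violet → 17; brown ×10 → 170 Ω.
Series: 436 + 170 = 606 Ω.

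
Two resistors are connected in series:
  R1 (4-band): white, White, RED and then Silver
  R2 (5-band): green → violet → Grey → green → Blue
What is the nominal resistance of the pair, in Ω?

R1: white, white → 99; red ×10^2 → 9900 Ω.
R2: green, violet, grey → 578; green ×10^5 → 57800000 Ω.
Series: 9900 + 57800000 = 57809900 Ω.

57809900 Ω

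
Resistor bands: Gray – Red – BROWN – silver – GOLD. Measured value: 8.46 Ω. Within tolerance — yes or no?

yes

Grey → 8 (first significant figure)
Red → 2 (second significant figure)
Brown → 1 (third significant figure)
Silver → ×0.01 multiplier
Gold → ±5% tolerance
821 × 0.01 = 8.21 Ω
Allowed range: 7.7995 Ω to 8.6205 Ω.
8.46 Ω lies inside that range.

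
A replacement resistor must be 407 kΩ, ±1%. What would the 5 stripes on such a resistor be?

407000 Ω = 407 × 10^3.
4 → yellow
0 → black
7 → violet
Multiplier 10^3 → orange.
±1% tolerance → brown.

yellow, black, violet, orange, brown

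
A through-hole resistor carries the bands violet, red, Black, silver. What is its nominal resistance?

72 Ω

Violet → 7 (first significant figure)
Red → 2 (second significant figure)
Black → ×1 multiplier
72 × 1 = 72 Ω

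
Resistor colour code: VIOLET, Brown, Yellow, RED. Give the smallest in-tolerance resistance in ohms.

695800 Ω

Violet → 7 (first significant figure)
Brown → 1 (second significant figure)
Yellow → ×10^4 multiplier
Red → ±2% tolerance
71 × 10000 = 710000 Ω
Smallest = 710000 × (1 − 2/100) = 695800 Ω.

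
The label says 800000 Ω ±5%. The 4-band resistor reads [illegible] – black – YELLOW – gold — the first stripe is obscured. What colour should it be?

800000 Ω = 80 × 10^4.
The first band gives digit 8 of the significand, and 8 is grey.

grey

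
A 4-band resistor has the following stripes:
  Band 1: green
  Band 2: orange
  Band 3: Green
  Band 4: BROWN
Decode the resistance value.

5300000 Ω

Green → 5 (first significant figure)
Orange → 3 (second significant figure)
Green → ×10^5 multiplier
53 × 100000 = 5300000 Ω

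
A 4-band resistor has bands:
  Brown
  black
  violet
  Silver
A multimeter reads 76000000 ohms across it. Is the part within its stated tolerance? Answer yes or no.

no

Brown → 1 (first significant figure)
Black → 0 (second significant figure)
Violet → ×10^7 multiplier
Silver → ±10% tolerance
10 × 10000000 = 100000000 Ω
Allowed range: 90000000 Ω to 110000000 Ω.
76000000 ohms lies outside that range.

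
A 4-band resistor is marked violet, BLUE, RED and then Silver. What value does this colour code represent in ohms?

Violet → 7 (first significant figure)
Blue → 6 (second significant figure)
Red → ×10^2 multiplier
76 × 100 = 7600 Ω

7600 Ω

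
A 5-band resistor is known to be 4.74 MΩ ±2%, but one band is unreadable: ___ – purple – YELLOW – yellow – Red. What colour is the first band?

yellow

4740000 Ω = 474 × 10^4.
The first band gives digit 4 of the significand, and 4 is yellow.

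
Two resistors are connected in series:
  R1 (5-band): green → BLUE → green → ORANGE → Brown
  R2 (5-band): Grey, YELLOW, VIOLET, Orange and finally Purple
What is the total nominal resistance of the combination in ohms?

R1: green, blue, green → 565; orange ×10^3 → 565000 Ω.
R2: grey, yellow, violet → 847; orange ×10^3 → 847000 Ω.
Series: 565000 + 847000 = 1412000 Ω.

1412000 Ω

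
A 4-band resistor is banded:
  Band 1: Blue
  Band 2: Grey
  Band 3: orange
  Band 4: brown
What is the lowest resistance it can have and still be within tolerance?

Blue → 6 (first significant figure)
Grey → 8 (second significant figure)
Orange → ×10^3 multiplier
Brown → ±1% tolerance
68 × 1000 = 68000 Ω
Lowest = 68000 × (1 − 1/100) = 67320 Ω.

67320 Ω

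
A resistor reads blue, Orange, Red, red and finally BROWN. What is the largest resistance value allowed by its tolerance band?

Blue → 6 (first significant figure)
Orange → 3 (second significant figure)
Red → 2 (third significant figure)
Red → ×10^2 multiplier
Brown → ±1% tolerance
632 × 100 = 63200 Ω
Largest = 63200 × (1 + 1/100) = 63832 Ω.

63832 Ω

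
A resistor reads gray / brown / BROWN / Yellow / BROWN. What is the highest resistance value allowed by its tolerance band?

Grey → 8 (first significant figure)
Brown → 1 (second significant figure)
Brown → 1 (third significant figure)
Yellow → ×10^4 multiplier
Brown → ±1% tolerance
811 × 10000 = 8110000 Ω
Highest = 8110000 × (1 + 1/100) = 8191100 Ω.

8191100 Ω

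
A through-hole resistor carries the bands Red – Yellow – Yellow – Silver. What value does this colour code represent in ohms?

Red → 2 (first significant figure)
Yellow → 4 (second significant figure)
Yellow → ×10^4 multiplier
24 × 10000 = 240000 Ω

240000 Ω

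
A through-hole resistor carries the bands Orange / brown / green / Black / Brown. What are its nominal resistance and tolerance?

315 Ω ±1%

Orange → 3 (first significant figure)
Brown → 1 (second significant figure)
Green → 5 (third significant figure)
Black → ×1 multiplier
Brown → ±1% tolerance
315 × 1 = 315 Ω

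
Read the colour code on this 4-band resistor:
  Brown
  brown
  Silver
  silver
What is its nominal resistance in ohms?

Brown → 1 (first significant figure)
Brown → 1 (second significant figure)
Silver → ×0.01 multiplier
11 × 0.01 = 0.11 Ω

0.11 Ω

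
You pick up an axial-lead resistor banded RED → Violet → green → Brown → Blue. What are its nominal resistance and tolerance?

2750 Ω ±0.25%

Red → 2 (first significant figure)
Violet → 7 (second significant figure)
Green → 5 (third significant figure)
Brown → ×10 multiplier
Blue → ±0.25% tolerance
275 × 10 = 2750 Ω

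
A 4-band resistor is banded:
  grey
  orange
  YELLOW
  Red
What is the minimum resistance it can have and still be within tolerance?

Grey → 8 (first significant figure)
Orange → 3 (second significant figure)
Yellow → ×10^4 multiplier
Red → ±2% tolerance
83 × 10000 = 830000 Ω
Minimum = 830000 × (1 − 2/100) = 813400 Ω.

813400 Ω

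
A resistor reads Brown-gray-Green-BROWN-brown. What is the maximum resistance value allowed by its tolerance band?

Brown → 1 (first significant figure)
Grey → 8 (second significant figure)
Green → 5 (third significant figure)
Brown → ×10 multiplier
Brown → ±1% tolerance
185 × 10 = 1850 Ω
Maximum = 1850 × (1 + 1/100) = 1868.5 Ω.

1868.5 Ω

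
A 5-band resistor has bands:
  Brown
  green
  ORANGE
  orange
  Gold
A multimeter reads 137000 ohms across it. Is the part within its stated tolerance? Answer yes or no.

no

Brown → 1 (first significant figure)
Green → 5 (second significant figure)
Orange → 3 (third significant figure)
Orange → ×10^3 multiplier
Gold → ±5% tolerance
153 × 1000 = 153000 Ω
Allowed range: 145350 Ω to 160650 Ω.
137000 ohms lies outside that range.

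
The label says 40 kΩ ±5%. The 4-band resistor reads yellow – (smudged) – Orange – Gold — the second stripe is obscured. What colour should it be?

black

40000 Ω = 40 × 10^3.
The second band gives digit 0 of the significand, and 0 is black.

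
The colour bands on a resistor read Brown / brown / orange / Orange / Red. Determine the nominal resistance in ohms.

113000 Ω

Brown → 1 (first significant figure)
Brown → 1 (second significant figure)
Orange → 3 (third significant figure)
Orange → ×10^3 multiplier
113 × 1000 = 113000 Ω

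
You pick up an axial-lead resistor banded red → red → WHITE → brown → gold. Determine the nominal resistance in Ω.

2290 Ω

Red → 2 (first significant figure)
Red → 2 (second significant figure)
White → 9 (third significant figure)
Brown → ×10 multiplier
229 × 10 = 2290 Ω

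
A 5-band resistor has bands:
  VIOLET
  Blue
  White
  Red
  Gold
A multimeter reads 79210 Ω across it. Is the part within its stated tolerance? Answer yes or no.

Violet → 7 (first significant figure)
Blue → 6 (second significant figure)
White → 9 (third significant figure)
Red → ×10^2 multiplier
Gold → ±5% tolerance
769 × 100 = 76900 Ω
Allowed range: 73055 Ω to 80745 Ω.
79210 Ω lies inside that range.

yes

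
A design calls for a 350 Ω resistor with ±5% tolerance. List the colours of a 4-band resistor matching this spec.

350 Ω = 35 × 10^1.
3 → orange
5 → green
Multiplier 10^1 → brown.
±5% tolerance → gold.

orange, green, brown, gold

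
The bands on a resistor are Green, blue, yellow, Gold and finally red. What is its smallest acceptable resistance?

55.272 Ω

Green → 5 (first significant figure)
Blue → 6 (second significant figure)
Yellow → 4 (third significant figure)
Gold → ×0.1 multiplier
Red → ±2% tolerance
564 × 0.1 = 56.4 Ω
Smallest = 56.4 × (1 − 2/100) = 55.272 Ω.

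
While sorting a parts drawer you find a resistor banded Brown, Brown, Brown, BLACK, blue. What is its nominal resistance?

111 Ω

Brown → 1 (first significant figure)
Brown → 1 (second significant figure)
Brown → 1 (third significant figure)
Black → ×1 multiplier
111 × 1 = 111 Ω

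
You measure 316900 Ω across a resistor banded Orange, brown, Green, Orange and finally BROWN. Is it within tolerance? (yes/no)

Orange → 3 (first significant figure)
Brown → 1 (second significant figure)
Green → 5 (third significant figure)
Orange → ×10^3 multiplier
Brown → ±1% tolerance
315 × 1000 = 315000 Ω
Allowed range: 311850 Ω to 318150 Ω.
316900 Ω lies inside that range.

yes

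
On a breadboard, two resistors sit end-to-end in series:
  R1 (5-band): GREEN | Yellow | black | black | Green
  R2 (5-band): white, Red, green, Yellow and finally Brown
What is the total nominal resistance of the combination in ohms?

9250540 Ω

R1: green, yellow, black → 540; black ×1 → 540 Ω.
R2: white, red, green → 925; yellow ×10^4 → 9250000 Ω.
Series: 540 + 9250000 = 9250540 Ω.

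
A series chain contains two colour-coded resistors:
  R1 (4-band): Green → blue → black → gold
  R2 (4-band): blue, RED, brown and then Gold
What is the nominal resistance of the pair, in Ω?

R1: green, blue → 56; black ×1 → 56 Ω.
R2: blue, red → 62; brown ×10 → 620 Ω.
Series: 56 + 620 = 676 Ω.

676 Ω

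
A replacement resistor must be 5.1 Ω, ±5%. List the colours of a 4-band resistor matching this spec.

5.1 Ω = 51 × 10^-1.
5 → green
1 → brown
Multiplier 10^-1 → gold.
±5% tolerance → gold.

green, brown, gold, gold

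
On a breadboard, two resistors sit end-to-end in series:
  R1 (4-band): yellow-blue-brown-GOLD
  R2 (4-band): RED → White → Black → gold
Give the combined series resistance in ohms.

489 Ω

R1: yellow, blue → 46; brown ×10 → 460 Ω.
R2: red, white → 29; black ×1 → 29 Ω.
Series: 460 + 29 = 489 Ω.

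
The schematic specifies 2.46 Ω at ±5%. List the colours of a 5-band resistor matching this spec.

2.46 Ω = 246 × 10^-2.
2 → red
4 → yellow
6 → blue
Multiplier 10^-2 → silver.
±5% tolerance → gold.

red, yellow, blue, silver, gold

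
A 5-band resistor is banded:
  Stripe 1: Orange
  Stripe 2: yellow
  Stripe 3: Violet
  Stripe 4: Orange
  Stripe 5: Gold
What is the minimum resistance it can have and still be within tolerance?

Orange → 3 (first significant figure)
Yellow → 4 (second significant figure)
Violet → 7 (third significant figure)
Orange → ×10^3 multiplier
Gold → ±5% tolerance
347 × 1000 = 347000 Ω
Minimum = 347000 × (1 − 5/100) = 329650 Ω.

329650 Ω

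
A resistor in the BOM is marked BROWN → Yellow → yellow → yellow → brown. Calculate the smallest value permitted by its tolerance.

1425600 Ω

Brown → 1 (first significant figure)
Yellow → 4 (second significant figure)
Yellow → 4 (third significant figure)
Yellow → ×10^4 multiplier
Brown → ±1% tolerance
144 × 10000 = 1440000 Ω
Smallest = 1440000 × (1 − 1/100) = 1425600 Ω.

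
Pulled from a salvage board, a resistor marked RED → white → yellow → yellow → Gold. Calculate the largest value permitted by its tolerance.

3087000 Ω

Red → 2 (first significant figure)
White → 9 (second significant figure)
Yellow → 4 (third significant figure)
Yellow → ×10^4 multiplier
Gold → ±5% tolerance
294 × 10000 = 2940000 Ω
Largest = 2940000 × (1 + 5/100) = 3087000 Ω.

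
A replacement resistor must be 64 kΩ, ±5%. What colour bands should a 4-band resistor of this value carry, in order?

64000 Ω = 64 × 10^3.
6 → blue
4 → yellow
Multiplier 10^3 → orange.
±5% tolerance → gold.

blue, yellow, orange, gold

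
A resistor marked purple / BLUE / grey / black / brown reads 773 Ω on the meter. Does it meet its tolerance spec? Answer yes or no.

Violet → 7 (first significant figure)
Blue → 6 (second significant figure)
Grey → 8 (third significant figure)
Black → ×1 multiplier
Brown → ±1% tolerance
768 × 1 = 768 Ω
Allowed range: 760.32 Ω to 775.68 Ω.
773 Ω lies inside that range.

yes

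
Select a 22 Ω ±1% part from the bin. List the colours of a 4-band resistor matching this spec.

22 Ω = 22 × 10^0.
2 → red
2 → red
Multiplier 10^0 → black.
±1% tolerance → brown.

red, red, black, brown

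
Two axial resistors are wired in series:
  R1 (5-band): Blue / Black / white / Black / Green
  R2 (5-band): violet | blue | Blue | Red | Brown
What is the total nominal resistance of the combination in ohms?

R1: blue, black, white → 609; black ×1 → 609 Ω.
R2: violet, blue, blue → 766; red ×10^2 → 76600 Ω.
Series: 609 + 76600 = 77209 Ω.

77209 Ω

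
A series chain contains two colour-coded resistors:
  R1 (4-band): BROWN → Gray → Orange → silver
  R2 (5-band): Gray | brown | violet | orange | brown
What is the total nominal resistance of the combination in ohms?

R1: brown, grey → 18; orange ×10^3 → 18000 Ω.
R2: grey, brown, violet → 817; orange ×10^3 → 817000 Ω.
Series: 18000 + 817000 = 835000 Ω.

835000 Ω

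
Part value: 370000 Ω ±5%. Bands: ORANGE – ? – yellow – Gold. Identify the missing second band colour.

370000 Ω = 37 × 10^4.
The second band gives digit 7 of the significand, and 7 is violet.

violet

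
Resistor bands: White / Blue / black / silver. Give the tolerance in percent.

The last band, silver, is the tolerance band.
Silver corresponds to ±10%.

±10%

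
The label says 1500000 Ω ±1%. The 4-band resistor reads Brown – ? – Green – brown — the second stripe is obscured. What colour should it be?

green

1500000 Ω = 15 × 10^5.
The second band gives digit 5 of the significand, and 5 is green.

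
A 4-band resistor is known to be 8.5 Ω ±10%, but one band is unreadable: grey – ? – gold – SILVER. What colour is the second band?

8.5 Ω = 85 × 10^-1.
The second band gives digit 5 of the significand, and 5 is green.

green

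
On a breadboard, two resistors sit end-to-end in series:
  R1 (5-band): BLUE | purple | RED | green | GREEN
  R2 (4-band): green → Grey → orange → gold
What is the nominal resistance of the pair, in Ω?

R1: blue, violet, red → 672; green ×10^5 → 67200000 Ω.
R2: green, grey → 58; orange ×10^3 → 58000 Ω.
Series: 67200000 + 58000 = 67258000 Ω.

67258000 Ω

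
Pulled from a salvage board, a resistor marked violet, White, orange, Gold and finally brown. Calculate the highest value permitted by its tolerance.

80.093 Ω

Violet → 7 (first significant figure)
White → 9 (second significant figure)
Orange → 3 (third significant figure)
Gold → ×0.1 multiplier
Brown → ±1% tolerance
793 × 0.1 = 79.3 Ω
Highest = 79.3 × (1 + 1/100) = 80.093 Ω.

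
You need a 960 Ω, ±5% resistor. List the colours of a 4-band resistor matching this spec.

white, blue, brown, gold

960 Ω = 96 × 10^1.
9 → white
6 → blue
Multiplier 10^1 → brown.
±5% tolerance → gold.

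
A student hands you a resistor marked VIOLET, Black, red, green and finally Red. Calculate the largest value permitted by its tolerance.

71604000 Ω

Violet → 7 (first significant figure)
Black → 0 (second significant figure)
Red → 2 (third significant figure)
Green → ×10^5 multiplier
Red → ±2% tolerance
702 × 100000 = 70200000 Ω
Largest = 70200000 × (1 + 2/100) = 71604000 Ω.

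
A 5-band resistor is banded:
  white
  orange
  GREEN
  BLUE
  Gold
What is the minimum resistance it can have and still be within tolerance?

White → 9 (first significant figure)
Orange → 3 (second significant figure)
Green → 5 (third significant figure)
Blue → ×10^6 multiplier
Gold → ±5% tolerance
935 × 1000000 = 935000000 Ω
Minimum = 935000000 × (1 − 5/100) = 888250000 Ω.

888250000 Ω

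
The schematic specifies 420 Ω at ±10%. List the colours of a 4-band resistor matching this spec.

420 Ω = 42 × 10^1.
4 → yellow
2 → red
Multiplier 10^1 → brown.
±10% tolerance → silver.

yellow, red, brown, silver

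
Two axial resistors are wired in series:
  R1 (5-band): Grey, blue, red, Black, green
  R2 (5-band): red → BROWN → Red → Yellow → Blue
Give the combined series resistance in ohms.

2120862 Ω

R1: grey, blue, red → 862; black ×1 → 862 Ω.
R2: red, brown, red → 212; yellow ×10^4 → 2120000 Ω.
Series: 862 + 2120000 = 2120862 Ω.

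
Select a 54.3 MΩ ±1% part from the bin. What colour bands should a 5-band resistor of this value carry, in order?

54300000 Ω = 543 × 10^5.
5 → green
4 → yellow
3 → orange
Multiplier 10^5 → green.
±1% tolerance → brown.

green, yellow, orange, green, brown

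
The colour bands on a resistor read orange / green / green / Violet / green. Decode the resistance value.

Orange → 3 (first significant figure)
Green → 5 (second significant figure)
Green → 5 (third significant figure)
Violet → ×10^7 multiplier
355 × 10000000 = 3550000000 Ω

3550000000 Ω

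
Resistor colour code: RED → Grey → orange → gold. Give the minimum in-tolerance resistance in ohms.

26600 Ω

Red → 2 (first significant figure)
Grey → 8 (second significant figure)
Orange → ×10^3 multiplier
Gold → ±5% tolerance
28 × 1000 = 28000 Ω
Minimum = 28000 × (1 − 5/100) = 26600 Ω.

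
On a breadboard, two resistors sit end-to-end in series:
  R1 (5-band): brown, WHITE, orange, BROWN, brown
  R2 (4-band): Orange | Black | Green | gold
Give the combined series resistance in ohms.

R1: brown, white, orange → 193; brown ×10 → 1930 Ω.
R2: orange, black → 30; green ×10^5 → 3000000 Ω.
Series: 1930 + 3000000 = 3001930 Ω.

3001930 Ω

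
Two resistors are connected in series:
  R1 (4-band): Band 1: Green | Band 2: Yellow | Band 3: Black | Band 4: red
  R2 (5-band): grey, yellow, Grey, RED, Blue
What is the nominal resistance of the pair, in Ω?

84854 Ω

R1: green, yellow → 54; black ×1 → 54 Ω.
R2: grey, yellow, grey → 848; red ×10^2 → 84800 Ω.
Series: 54 + 84800 = 84854 Ω.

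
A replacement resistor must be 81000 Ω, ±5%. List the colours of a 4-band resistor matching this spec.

grey, brown, orange, gold

81000 Ω = 81 × 10^3.
8 → grey
1 → brown
Multiplier 10^3 → orange.
±5% tolerance → gold.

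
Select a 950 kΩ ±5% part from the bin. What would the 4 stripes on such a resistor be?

white, green, yellow, gold

950000 Ω = 95 × 10^4.
9 → white
5 → green
Multiplier 10^4 → yellow.
±5% tolerance → gold.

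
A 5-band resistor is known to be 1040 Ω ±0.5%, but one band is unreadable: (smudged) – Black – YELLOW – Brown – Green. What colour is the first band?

1040 Ω = 104 × 10^1.
The first band gives digit 1 of the significand, and 1 is brown.

brown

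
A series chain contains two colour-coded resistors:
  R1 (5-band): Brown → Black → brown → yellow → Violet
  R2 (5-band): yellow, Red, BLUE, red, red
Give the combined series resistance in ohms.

1052600 Ω

R1: brown, black, brown → 101; yellow ×10^4 → 1010000 Ω.
R2: yellow, red, blue → 426; red ×10^2 → 42600 Ω.
Series: 1010000 + 42600 = 1052600 Ω.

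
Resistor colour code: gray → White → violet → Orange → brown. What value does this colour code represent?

Grey → 8 (first significant figure)
White → 9 (second significant figure)
Violet → 7 (third significant figure)
Orange → ×10^3 multiplier
897 × 1000 = 897000 Ω

897000 Ω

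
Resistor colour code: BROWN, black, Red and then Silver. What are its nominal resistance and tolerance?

1000 Ω ±10%

Brown → 1 (first significant figure)
Black → 0 (second significant figure)
Red → ×10^2 multiplier
Silver → ±10% tolerance
10 × 100 = 1000 Ω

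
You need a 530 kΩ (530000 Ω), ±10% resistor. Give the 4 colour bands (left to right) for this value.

530000 Ω = 53 × 10^4.
5 → green
3 → orange
Multiplier 10^4 → yellow.
±10% tolerance → silver.

green, orange, yellow, silver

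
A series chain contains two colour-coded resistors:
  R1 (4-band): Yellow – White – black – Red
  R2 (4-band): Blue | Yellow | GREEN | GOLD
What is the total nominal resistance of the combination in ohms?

R1: yellow, white → 49; black ×1 → 49 Ω.
R2: blue, yellow → 64; green ×10^5 → 6400000 Ω.
Series: 49 + 6400000 = 6400049 Ω.

6400049 Ω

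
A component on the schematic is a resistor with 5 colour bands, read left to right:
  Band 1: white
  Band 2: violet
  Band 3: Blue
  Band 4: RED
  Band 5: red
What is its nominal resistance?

White → 9 (first significant figure)
Violet → 7 (second significant figure)
Blue → 6 (third significant figure)
Red → ×10^2 multiplier
976 × 100 = 97600 Ω

97600 Ω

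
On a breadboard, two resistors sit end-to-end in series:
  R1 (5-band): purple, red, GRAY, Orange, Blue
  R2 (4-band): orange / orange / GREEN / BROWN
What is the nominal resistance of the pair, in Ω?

4028000 Ω

R1: violet, red, grey → 728; orange ×10^3 → 728000 Ω.
R2: orange, orange → 33; green ×10^5 → 3300000 Ω.
Series: 728000 + 3300000 = 4028000 Ω.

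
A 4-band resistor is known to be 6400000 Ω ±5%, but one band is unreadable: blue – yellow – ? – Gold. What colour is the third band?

6400000 Ω = 64 × 10^5.
The third band is the multiplier, 10^5, which is green.

green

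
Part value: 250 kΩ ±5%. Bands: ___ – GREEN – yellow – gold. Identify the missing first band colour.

250000 Ω = 25 × 10^4.
The first band gives digit 2 of the significand, and 2 is red.

red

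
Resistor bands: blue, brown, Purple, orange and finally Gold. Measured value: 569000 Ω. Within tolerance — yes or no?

Blue → 6 (first significant figure)
Brown → 1 (second significant figure)
Violet → 7 (third significant figure)
Orange → ×10^3 multiplier
Gold → ±5% tolerance
617 × 1000 = 617000 Ω
Allowed range: 586150 Ω to 647850 Ω.
569000 Ω lies outside that range.

no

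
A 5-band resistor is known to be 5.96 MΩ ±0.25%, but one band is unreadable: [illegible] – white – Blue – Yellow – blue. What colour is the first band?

green

5960000 Ω = 596 × 10^4.
The first band gives digit 5 of the significand, and 5 is green.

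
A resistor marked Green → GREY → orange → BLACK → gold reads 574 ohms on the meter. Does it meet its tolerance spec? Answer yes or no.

Green → 5 (first significant figure)
Grey → 8 (second significant figure)
Orange → 3 (third significant figure)
Black → ×1 multiplier
Gold → ±5% tolerance
583 × 1 = 583 Ω
Allowed range: 553.85 Ω to 612.15 Ω.
574 ohms lies inside that range.

yes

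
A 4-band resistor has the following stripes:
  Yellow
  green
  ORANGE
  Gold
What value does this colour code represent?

Yellow → 4 (first significant figure)
Green → 5 (second significant figure)
Orange → ×10^3 multiplier
45 × 1000 = 45000 Ω

45000 Ω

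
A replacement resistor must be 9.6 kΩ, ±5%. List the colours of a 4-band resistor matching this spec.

9600 Ω = 96 × 10^2.
9 → white
6 → blue
Multiplier 10^2 → red.
±5% tolerance → gold.

white, blue, red, gold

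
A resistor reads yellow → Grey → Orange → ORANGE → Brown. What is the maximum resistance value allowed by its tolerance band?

Yellow → 4 (first significant figure)
Grey → 8 (second significant figure)
Orange → 3 (third significant figure)
Orange → ×10^3 multiplier
Brown → ±1% tolerance
483 × 1000 = 483000 Ω
Maximum = 483000 × (1 + 1/100) = 487830 Ω.

487830 Ω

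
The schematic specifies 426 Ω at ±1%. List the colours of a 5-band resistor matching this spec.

yellow, red, blue, black, brown

426 Ω = 426 × 10^0.
4 → yellow
2 → red
6 → blue
Multiplier 10^0 → black.
±1% tolerance → brown.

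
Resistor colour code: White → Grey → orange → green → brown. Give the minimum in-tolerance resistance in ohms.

97317000 Ω

White → 9 (first significant figure)
Grey → 8 (second significant figure)
Orange → 3 (third significant figure)
Green → ×10^5 multiplier
Brown → ±1% tolerance
983 × 100000 = 98300000 Ω
Minimum = 98300000 × (1 − 1/100) = 97317000 Ω.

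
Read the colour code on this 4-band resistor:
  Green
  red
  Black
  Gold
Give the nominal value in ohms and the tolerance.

52 Ω ±5%

Green → 5 (first significant figure)
Red → 2 (second significant figure)
Black → ×1 multiplier
Gold → ±5% tolerance
52 × 1 = 52 Ω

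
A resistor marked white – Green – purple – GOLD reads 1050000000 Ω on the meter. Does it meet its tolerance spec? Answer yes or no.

White → 9 (first significant figure)
Green → 5 (second significant figure)
Violet → ×10^7 multiplier
Gold → ±5% tolerance
95 × 10000000 = 950000000 Ω
Allowed range: 902500000 Ω to 997500000 Ω.
1050000000 Ω lies outside that range.

no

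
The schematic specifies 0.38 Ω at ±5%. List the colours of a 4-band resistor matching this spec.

0.38 Ω = 38 × 10^-2.
3 → orange
8 → grey
Multiplier 10^-2 → silver.
±5% tolerance → gold.

orange, grey, silver, gold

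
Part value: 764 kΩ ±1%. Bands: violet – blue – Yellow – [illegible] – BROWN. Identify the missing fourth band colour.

764000 Ω = 764 × 10^3.
The fourth band is the multiplier, 10^3, which is orange.

orange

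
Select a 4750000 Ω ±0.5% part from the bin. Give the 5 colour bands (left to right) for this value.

yellow, violet, green, yellow, green

4750000 Ω = 475 × 10^4.
4 → yellow
7 → violet
5 → green
Multiplier 10^4 → yellow.
±0.5% tolerance → green.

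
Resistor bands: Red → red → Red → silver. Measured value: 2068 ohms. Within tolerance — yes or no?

Red → 2 (first significant figure)
Red → 2 (second significant figure)
Red → ×10^2 multiplier
Silver → ±10% tolerance
22 × 100 = 2200 Ω
Allowed range: 1980 Ω to 2420 Ω.
2068 ohms lies inside that range.

yes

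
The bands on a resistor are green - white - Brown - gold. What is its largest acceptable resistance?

619.5 Ω

Green → 5 (first significant figure)
White → 9 (second significant figure)
Brown → ×10 multiplier
Gold → ±5% tolerance
59 × 10 = 590 Ω
Largest = 590 × (1 + 5/100) = 619.5 Ω.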